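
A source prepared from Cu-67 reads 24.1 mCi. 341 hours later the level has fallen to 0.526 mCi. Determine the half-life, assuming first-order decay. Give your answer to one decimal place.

A/A₀ = 0.526/24.1 ≈ 0.021826.
n = log₂(45.817) ≈ 5.5178 half-lives elapsed in 341 hours.
t½ = 341/5.5178 ≈ 61.8 hours.

61.8 hours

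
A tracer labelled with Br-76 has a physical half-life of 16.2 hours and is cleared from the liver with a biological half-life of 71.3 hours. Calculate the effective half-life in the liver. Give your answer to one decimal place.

13.2 hours

1/t_eff = 1/t_phys + 1/t_biol = 1/16.2 + 1/71.3 = 0.075754 per hour.
t_eff = 16.2 × 71.3 / (16.2 + 71.3) ≈ 13.201 hours.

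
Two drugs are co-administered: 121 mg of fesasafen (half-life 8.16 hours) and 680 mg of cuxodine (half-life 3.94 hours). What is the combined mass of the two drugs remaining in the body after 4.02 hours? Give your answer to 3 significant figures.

421 mg

fesasafen: 121 × (1/2)^(4.02/8.16) = 121 × (1/2)^0.49265 ≈ 85.997 mg.
cuxodine: 680 × (1/2)^(4.02/3.94) = 680 × (1/2)^1.0203 ≈ 335.25 mg.
Total = 85.997 + 335.25 ≈ 421.25 mg.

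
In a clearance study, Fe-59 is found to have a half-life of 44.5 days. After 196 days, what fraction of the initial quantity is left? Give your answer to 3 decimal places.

0.047

n = 196/44.5 ≈ 4.4045 half-lives.
Fraction remaining = (1/2)^4.4045 ≈ 0.047219.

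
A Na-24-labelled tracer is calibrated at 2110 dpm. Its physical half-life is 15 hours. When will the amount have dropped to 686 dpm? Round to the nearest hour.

24 hours

Fraction remaining = 686/2110 ≈ 0.32512.
n = log₂(2110/686) = ln(3.0758)/ln 2 ≈ 1.621 half-lives.
t = n × t½ = 1.621 × 15 ≈ 24.314 hours.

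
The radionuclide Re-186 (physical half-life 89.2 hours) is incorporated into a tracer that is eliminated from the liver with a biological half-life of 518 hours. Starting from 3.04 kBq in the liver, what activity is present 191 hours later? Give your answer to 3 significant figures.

0.534 kBq

1/t_eff = 1/t_phys + 1/t_biol = 1/89.2 + 1/518 = 0.013141 per hour.
t_eff = 89.2 × 518 / (89.2 + 518) ≈ 76.096 hours.
Remaining = 3.04 × (1/2)^(191/76.096) = 3.04 × (1/2)^2.51 ≈ 0.5337 kBq.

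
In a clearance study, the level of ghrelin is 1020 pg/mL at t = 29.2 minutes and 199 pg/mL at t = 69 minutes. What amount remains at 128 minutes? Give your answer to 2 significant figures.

Over Δt = 69 − 29.2 = 39.8 minutes, the level fell by a factor of 1020/199 ≈ 5.1256.
n = log₂(5.1256) ≈ 2.3577 half-lives, so t½ = 39.8/2.3577 ≈ 16.881 minutes.
From t = 69 to t = 128: 199 × (1/2)^((128−69)/16.881) ≈ 17.649 pg/mL.

18 pg/mL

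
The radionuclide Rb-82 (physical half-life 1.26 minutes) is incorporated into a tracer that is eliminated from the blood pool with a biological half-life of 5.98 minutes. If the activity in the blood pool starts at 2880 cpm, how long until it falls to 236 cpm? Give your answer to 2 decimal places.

1/t_eff = 1/t_phys + 1/t_biol = 1/1.26 + 1/5.98 = 0.96087 per minute.
t_eff = 1.26 × 5.98 / (1.26 + 5.98) ≈ 1.0407 minutes.
n = log₂(2880/236) ≈ 3.6092; t = 3.6092 × 1.0407 ≈ 3.7562 minutes.

3.76 minutes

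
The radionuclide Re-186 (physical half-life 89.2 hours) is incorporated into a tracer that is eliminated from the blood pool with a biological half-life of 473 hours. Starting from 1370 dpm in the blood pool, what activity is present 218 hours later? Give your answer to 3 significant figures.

1/t_eff = 1/t_phys + 1/t_biol = 1/89.2 + 1/473 = 0.013325 per hour.
t_eff = 89.2 × 473 / (89.2 + 473) ≈ 75.047 hours.
Remaining = 1370 × (1/2)^(218/75.047) = 1370 × (1/2)^2.9048 ≈ 182.93 dpm.

183 dpm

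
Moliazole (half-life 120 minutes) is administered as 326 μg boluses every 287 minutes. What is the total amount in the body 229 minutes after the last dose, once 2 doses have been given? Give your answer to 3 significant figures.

103 μg

The 2 doses were given 516, 229 minutes ago.
Total = 326·(1/2)^(516/120) + 326·(1/2)^(229/120)
      = 16.55 + 86.846 ≈ 103.4 μg.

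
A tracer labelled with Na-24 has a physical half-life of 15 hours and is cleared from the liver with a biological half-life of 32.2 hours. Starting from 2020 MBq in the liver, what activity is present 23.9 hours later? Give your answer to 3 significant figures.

400 MBq

1/t_eff = 1/t_phys + 1/t_biol = 1/15 + 1/32.2 = 0.097723 per hour.
t_eff = 15 × 32.2 / (15 + 32.2) ≈ 10.233 hours.
Remaining = 2020 × (1/2)^(23.9/10.233) = 2020 × (1/2)^2.3356 ≈ 400.2 MBq.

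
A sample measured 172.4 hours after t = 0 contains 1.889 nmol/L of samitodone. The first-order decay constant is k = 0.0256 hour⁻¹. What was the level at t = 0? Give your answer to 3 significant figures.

156 nmol/L

t½ = ln 2 / k = 0.69315 / 0.0256 ≈ 27.076 hours.
Number of half-lives elapsed: n = 172.4/27.076 ≈ 6.3672.
A₀ = A × 2^n = 1.889 × 2^6.3672 = 1.889 × 82.553 ≈ 155.94 nmol/L.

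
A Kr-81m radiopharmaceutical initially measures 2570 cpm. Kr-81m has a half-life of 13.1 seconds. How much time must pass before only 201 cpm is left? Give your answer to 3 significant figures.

Fraction remaining = 201/2570 ≈ 0.07821.
n = log₂(2570/201) = ln(12.786)/ln 2 ≈ 3.6765 half-lives.
t = n × t½ = 3.6765 × 13.1 ≈ 48.162 seconds.

48.2 seconds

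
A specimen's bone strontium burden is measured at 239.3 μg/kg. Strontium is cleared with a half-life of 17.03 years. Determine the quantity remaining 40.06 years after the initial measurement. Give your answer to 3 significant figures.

46.9 μg/kg

Number of half-lives: n = 40.06/17.03 ≈ 2.3523.
Remaining = 239.3 × (1/2)^2.3523 = 239.3 × 0.19583 ≈ 46.862 μg/kg.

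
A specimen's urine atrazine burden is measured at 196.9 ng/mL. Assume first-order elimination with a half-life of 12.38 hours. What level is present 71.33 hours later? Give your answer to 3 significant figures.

3.63 ng/mL

Number of half-lives: n = 71.33/12.38 ≈ 5.7617.
Remaining = 196.9 × (1/2)^5.7617 = 196.9 × 0.018431 ≈ 3.6291 ng/mL.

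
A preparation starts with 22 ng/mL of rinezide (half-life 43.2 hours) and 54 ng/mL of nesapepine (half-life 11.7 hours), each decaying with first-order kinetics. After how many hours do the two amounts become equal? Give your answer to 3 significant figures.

Set 22·(1/2)^(t/43.2) = 54·(1/2)^(t/11.7).
Taking log₂: log₂(22/54) = t·(1/43.2 − 1/11.7).
log₂(0.40741) = -1.2955; 1/43.2 − 1/11.7 = -0.062322.
t = -1.2955 / -0.062322 ≈ 20.787 hours.

20.8 hours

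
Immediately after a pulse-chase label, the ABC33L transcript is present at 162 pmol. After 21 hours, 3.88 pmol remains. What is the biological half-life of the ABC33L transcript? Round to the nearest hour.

4 hours

A/A₀ = 3.88/162 ≈ 0.023951.
n = log₂(41.753) ≈ 5.3838 half-lives elapsed in 21 hours.
t½ = 21/5.3838 ≈ 3.9006 hours.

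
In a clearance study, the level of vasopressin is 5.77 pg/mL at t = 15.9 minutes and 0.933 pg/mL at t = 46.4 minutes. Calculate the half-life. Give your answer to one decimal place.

11.6 minutes

Over Δt = 46.4 − 15.9 = 30.5 minutes, the level fell by a factor of 5.77/0.933 ≈ 6.1844.
n = log₂(6.1844) ≈ 2.6286 half-lives, so t½ = 30.5/2.6286 ≈ 11.603 minutes.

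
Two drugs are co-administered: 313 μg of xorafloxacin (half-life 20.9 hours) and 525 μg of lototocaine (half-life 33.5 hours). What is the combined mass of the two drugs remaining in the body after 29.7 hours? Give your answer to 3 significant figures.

401 μg

xorafloxacin: 313 × (1/2)^(29.7/20.9) = 313 × (1/2)^1.4211 ≈ 116.89 μg.
lototocaine: 525 × (1/2)^(29.7/33.5) = 525 × (1/2)^0.88657 ≈ 283.97 μg.
Total = 116.89 + 283.97 ≈ 400.86 μg.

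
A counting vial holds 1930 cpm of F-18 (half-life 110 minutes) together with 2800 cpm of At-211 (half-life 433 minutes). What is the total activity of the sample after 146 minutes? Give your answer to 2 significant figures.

3000 cpm

F-18: 1930 × (1/2)^(146/110) = 1930 × (1/2)^1.3273 ≈ 769.15 cpm.
At-211: 2800 × (1/2)^(146/433) = 2800 × (1/2)^0.33718 ≈ 2216.4 cpm.
Total = 769.15 + 2216.4 ≈ 2985.6 cpm.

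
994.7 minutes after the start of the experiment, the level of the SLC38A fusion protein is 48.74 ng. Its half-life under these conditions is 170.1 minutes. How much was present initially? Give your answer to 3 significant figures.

Number of half-lives elapsed: n = 994.7/170.1 ≈ 5.8477.
A₀ = A × 2^n = 48.74 × 2^5.8477 = 48.74 × 57.59 ≈ 2806.9 ng.

2810 ng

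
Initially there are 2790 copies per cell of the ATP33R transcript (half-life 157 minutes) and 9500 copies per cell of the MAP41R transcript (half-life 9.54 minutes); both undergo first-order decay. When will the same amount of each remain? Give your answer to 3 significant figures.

Set 2790·(1/2)^(t/157) = 9500·(1/2)^(t/9.54).
Taking log₂: log₂(2790/9500) = t·(1/157 − 1/9.54).
log₂(0.29368) = -1.7677; 1/157 − 1/9.54 = -0.098452.
t = -1.7677 / -0.098452 ≈ 17.954 minutes.

18.0 minutes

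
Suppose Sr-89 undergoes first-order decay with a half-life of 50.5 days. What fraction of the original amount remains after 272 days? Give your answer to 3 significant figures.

0.0239

n = 272/50.5 ≈ 5.3861 half-lives.
Fraction remaining = (1/2)^5.3861 ≈ 0.023912.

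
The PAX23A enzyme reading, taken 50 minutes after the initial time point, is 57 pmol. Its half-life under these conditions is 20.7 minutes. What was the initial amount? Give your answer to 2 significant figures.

Number of half-lives elapsed: n = 50/20.7 ≈ 2.4155.
A₀ = A × 2^n = 57 × 2^2.4155 = 57 × 5.3349 ≈ 304.09 pmol.

300 pmol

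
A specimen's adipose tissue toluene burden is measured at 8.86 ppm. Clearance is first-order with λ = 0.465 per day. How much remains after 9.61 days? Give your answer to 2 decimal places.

t½ = ln 2 / λ = 0.69315 / 0.465 ≈ 1.4906 days.
Number of half-lives: n = 9.61/1.4906 ≈ 6.4469.
Remaining = 8.86 × (1/2)^6.4469 = 8.86 × 0.011463 ≈ 0.10156 ppm.

0.10 ppm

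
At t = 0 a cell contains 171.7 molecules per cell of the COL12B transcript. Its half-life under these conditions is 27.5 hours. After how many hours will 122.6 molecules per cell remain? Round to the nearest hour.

Fraction remaining = 122.6/171.7 ≈ 0.71404.
n = log₂(171.7/122.6) = ln(1.4005)/ln 2 ≈ 0.48593 half-lives.
t = n × t½ = 0.48593 × 27.5 ≈ 13.363 hours.

13 hours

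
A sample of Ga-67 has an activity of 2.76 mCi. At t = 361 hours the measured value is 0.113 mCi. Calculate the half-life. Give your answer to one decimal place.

78.3 hours

A/A₀ = 0.113/2.76 ≈ 0.040942.
n = log₂(24.425) ≈ 4.6103 half-lives elapsed in 361 hours.
t½ = 361/4.6103 ≈ 78.303 hours.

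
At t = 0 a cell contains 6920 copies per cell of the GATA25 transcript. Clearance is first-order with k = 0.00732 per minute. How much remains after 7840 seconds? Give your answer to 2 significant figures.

2700 copies per cell

t½ = ln 2 / k = 0.69315 / 0.00732 ≈ 94.692 minutes.
Convert the elapsed time: 7840 seconds = 130.667 minutes.
Number of half-lives: n = 130.667/94.692 ≈ 1.3799.
Remaining = 6920 × (1/2)^1.3799 = 6920 × 0.38424 ≈ 2659 copies per cell.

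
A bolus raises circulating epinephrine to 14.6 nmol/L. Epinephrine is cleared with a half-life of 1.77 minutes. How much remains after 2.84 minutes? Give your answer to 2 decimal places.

Number of half-lives: n = 2.84/1.77 ≈ 1.6045.
Remaining = 14.6 × (1/2)^1.6045 = 14.6 × 0.32885 ≈ 4.8011 nmol/L.

4.80 nmol/L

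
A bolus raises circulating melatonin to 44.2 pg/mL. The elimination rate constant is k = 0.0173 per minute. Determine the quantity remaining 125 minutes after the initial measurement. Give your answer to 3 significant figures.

5.08 pg/mL

t½ = ln 2 / k = 0.69315 / 0.0173 ≈ 40.066 minutes.
Number of half-lives: n = 125/40.066 ≈ 3.1198.
Remaining = 44.2 × (1/2)^3.1198 = 44.2 × 0.11504 ≈ 5.0846 pg/mL.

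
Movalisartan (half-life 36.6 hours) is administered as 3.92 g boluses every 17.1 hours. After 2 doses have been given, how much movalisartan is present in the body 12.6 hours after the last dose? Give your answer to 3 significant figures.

5.32 g

The 2 doses were given 29.7, 12.6 hours ago.
Total = 3.92·(1/2)^(29.7/36.6) + 3.92·(1/2)^(12.6/36.6)
      = 2.2336 + 3.0878 ≈ 5.3214 g.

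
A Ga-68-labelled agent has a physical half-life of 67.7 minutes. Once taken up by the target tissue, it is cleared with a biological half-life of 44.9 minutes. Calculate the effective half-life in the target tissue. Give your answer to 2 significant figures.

1/t_eff = 1/t_phys + 1/t_biol = 1/67.7 + 1/44.9 = 0.037043 per minute.
t_eff = 67.7 × 44.9 / (67.7 + 44.9) ≈ 26.996 minutes.

27 minutes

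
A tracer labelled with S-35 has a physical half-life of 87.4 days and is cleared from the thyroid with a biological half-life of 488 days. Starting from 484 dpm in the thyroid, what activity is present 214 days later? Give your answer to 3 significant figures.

1/t_eff = 1/t_phys + 1/t_biol = 1/87.4 + 1/488 = 0.013491 per day.
t_eff = 87.4 × 488 / (87.4 + 488) ≈ 74.124 days.
Remaining = 484 × (1/2)^(214/74.124) = 484 × (1/2)^2.887 ≈ 65.428 dpm.

65.4 dpm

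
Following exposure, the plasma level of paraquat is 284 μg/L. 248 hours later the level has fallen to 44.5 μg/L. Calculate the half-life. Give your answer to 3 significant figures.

A/A₀ = 44.5/284 ≈ 0.15669.
n = log₂(6.382) ≈ 2.674 half-lives elapsed in 248 hours.
t½ = 248/2.674 ≈ 92.744 hours.

92.7 hours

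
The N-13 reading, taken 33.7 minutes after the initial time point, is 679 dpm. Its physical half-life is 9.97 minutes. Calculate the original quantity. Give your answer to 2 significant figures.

7100 dpm

Number of half-lives elapsed: n = 33.7/9.97 ≈ 3.3801.
A₀ = A × 2^n = 679 × 2^3.3801 = 679 × 10.412 ≈ 7069.6 dpm.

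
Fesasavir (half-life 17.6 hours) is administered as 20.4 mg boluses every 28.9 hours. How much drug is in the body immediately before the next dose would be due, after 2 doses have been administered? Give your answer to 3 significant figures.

The 2 doses were given 57.8, 28.9 hours ago.
Total = 20.4·(1/2)^(57.8/17.6) + 20.4·(1/2)^(28.9/17.6)
      = 2.0942 + 6.5362 ≈ 8.6304 mg.

8.63 mg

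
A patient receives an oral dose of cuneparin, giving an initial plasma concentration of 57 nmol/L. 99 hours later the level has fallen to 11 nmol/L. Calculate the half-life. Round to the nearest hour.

42 hours

A/A₀ = 11/57 ≈ 0.19298.
n = log₂(5.1818) ≈ 2.3735 half-lives elapsed in 99 hours.
t½ = 99/2.3735 ≈ 41.711 hours.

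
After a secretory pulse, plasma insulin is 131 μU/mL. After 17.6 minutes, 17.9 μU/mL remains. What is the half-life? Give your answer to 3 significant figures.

6.13 minutes

A/A₀ = 17.9/131 ≈ 0.13664.
n = log₂(7.3184) ≈ 2.8715 half-lives elapsed in 17.6 minutes.
t½ = 17.6/2.8715 ≈ 6.1291 minutes.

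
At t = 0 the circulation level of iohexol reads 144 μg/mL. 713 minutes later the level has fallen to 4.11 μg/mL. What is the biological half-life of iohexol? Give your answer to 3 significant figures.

139 minutes

A/A₀ = 4.11/144 ≈ 0.028542.
n = log₂(35.036) ≈ 5.1308 half-lives elapsed in 713 minutes.
t½ = 713/5.1308 ≈ 138.97 minutes.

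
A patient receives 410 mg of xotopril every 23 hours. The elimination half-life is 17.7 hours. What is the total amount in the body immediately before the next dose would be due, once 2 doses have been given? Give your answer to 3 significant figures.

The 2 doses were given 46, 23 hours ago.
Total = 410·(1/2)^(46/17.7) + 410·(1/2)^(23/17.7)
      = 67.678 + 166.58 ≈ 234.25 mg.

234 mg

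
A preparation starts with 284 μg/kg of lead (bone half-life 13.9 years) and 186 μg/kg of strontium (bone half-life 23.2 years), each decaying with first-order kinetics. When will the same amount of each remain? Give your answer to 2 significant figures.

Set 284·(1/2)^(t/13.9) = 186·(1/2)^(t/23.2).
Taking log₂: log₂(284/186) = t·(1/13.9 − 1/23.2).
log₂(1.5269) = 0.61059; 1/13.9 − 1/23.2 = 0.028839.
t = 0.61059 / 0.028839 ≈ 21.172 years.

21 years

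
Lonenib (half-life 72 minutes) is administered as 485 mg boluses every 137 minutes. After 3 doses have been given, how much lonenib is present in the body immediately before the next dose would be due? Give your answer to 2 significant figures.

The 3 doses were given 411, 274, 137 minutes ago.
Total = 485·(1/2)^(411/72) + 485·(1/2)^(274/72) + 485·(1/2)^(137/72)
      = 9.276 + 34.686 + 129.7 ≈ 173.66 mg.

170 mg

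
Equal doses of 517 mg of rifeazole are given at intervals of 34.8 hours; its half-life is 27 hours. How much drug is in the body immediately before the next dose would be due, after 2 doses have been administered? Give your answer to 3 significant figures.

298 mg

The 2 doses were given 69.6, 34.8 hours ago.
Total = 517·(1/2)^(69.6/27) + 517·(1/2)^(34.8/27)
      = 86.597 + 211.59 ≈ 298.19 mg.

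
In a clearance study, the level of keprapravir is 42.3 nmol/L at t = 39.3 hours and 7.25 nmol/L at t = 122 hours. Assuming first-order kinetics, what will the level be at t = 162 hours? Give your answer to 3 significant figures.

Over Δt = 122 − 39.3 = 82.7 hours, the level fell by a factor of 42.3/7.25 ≈ 5.8345.
n = log₂(5.8345) ≈ 2.5446 half-lives, so t½ = 82.7/2.5446 ≈ 32.5 hours.
From t = 122 to t = 162: 7.25 × (1/2)^((162−122)/32.5) ≈ 3.0892 nmol/L.

3.09 nmol/L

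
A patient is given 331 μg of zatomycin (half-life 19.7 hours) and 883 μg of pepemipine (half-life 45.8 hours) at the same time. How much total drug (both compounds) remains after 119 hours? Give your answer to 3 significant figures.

zatomycin: 331 × (1/2)^(119/19.7) = 331 × (1/2)^6.0406 ≈ 5.0283 μg.
pepemipine: 883 × (1/2)^(119/45.8) = 883 × (1/2)^2.5983 ≈ 145.82 μg.
Total = 5.0283 + 145.82 ≈ 150.85 μg.

151 μg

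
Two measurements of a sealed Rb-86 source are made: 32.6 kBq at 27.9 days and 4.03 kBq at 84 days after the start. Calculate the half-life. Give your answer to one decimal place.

18.6 days

Over Δt = 84 − 27.9 = 56.1 days, the level fell by a factor of 32.6/4.03 ≈ 8.0893.
n = log₂(8.0893) ≈ 3.016 half-lives, so t½ = 56.1/3.016 ≈ 18.601 days.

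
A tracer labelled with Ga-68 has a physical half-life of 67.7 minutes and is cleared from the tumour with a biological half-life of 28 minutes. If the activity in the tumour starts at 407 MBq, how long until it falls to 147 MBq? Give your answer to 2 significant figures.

29 minutes

1/t_eff = 1/t_phys + 1/t_biol = 1/67.7 + 1/28 = 0.050485 per minute.
t_eff = 67.7 × 28 / (67.7 + 28) ≈ 19.808 minutes.
n = log₂(407/147) ≈ 1.4692; t = 1.4692 × 19.808 ≈ 29.102 minutes.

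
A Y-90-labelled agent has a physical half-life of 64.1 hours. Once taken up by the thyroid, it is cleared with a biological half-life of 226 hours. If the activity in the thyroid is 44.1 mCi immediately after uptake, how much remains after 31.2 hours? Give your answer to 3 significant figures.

28.6 mCi

1/t_eff = 1/t_phys + 1/t_biol = 1/64.1 + 1/226 = 0.020025 per hour.
t_eff = 64.1 × 226 / (64.1 + 226) ≈ 49.937 hours.
Remaining = 44.1 × (1/2)^(31.2/49.937) = 44.1 × (1/2)^0.62479 ≈ 28.599 mCi.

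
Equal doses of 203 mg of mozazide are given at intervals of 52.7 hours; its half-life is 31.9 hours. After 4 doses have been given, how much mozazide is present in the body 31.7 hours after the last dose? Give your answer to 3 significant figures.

148 mg

The 4 doses were given 189.8, 137.1, 84.4, 31.7 hours ago.
Total = 203·(1/2)^(189.8/31.9) + 203·(1/2)^(137.1/31.9) + 203·(1/2)^(84.4/31.9) + 203·(1/2)^(31.7/31.9)
      = 3.2841 + 10.321 + 32.437 + 101.94 ≈ 147.98 mg.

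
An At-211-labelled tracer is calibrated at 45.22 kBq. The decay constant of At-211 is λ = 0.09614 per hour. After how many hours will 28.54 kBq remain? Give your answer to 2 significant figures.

t½ = ln 2 / λ = 0.69315 / 0.09614 ≈ 7.2098 hours.
Fraction remaining = 28.54/45.22 ≈ 0.63114.
n = log₂(45.22/28.54) = ln(1.5844)/ln 2 ≈ 0.66398 half-lives.
t = n × t½ = 0.66398 × 7.2098 ≈ 4.7871 hours.

4.8 hours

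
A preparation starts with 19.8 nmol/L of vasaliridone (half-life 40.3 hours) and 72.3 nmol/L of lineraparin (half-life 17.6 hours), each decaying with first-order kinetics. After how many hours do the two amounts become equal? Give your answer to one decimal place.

Set 19.8·(1/2)^(t/40.3) = 72.3·(1/2)^(t/17.6).
Taking log₂: log₂(19.8/72.3) = t·(1/40.3 − 1/17.6).
log₂(0.27386) = -1.8685; 1/40.3 − 1/17.6 = -0.032004.
t = -1.8685 / -0.032004 ≈ 58.383 hours.

58.4 hours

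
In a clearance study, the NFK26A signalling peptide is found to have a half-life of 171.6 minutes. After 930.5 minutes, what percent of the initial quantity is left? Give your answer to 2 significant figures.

2.3%

n = 930.5/171.6 ≈ 5.4225 half-lives.
Fraction remaining = (1/2)^5.4225 ≈ 0.023317, i.e. 2.3317%.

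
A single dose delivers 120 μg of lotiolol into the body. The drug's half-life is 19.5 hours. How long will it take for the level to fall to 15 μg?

15/120 = 1/8, so 3 half-lives have elapsed.
t = 3 × 19.5 = 58.5 hours.

58.5 hours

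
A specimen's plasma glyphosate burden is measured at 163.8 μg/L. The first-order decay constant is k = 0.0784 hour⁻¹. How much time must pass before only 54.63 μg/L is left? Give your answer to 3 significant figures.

t½ = ln 2 / k = 0.69315 / 0.0784 ≈ 8.8412 hours.
Fraction remaining = 54.63/163.8 ≈ 0.33352.
n = log₂(163.8/54.63) = ln(2.9984)/ln 2 ≈ 1.5842 half-lives.
t = n × t½ = 1.5842 × 8.8412 ≈ 14.006 hours.

14.0 hours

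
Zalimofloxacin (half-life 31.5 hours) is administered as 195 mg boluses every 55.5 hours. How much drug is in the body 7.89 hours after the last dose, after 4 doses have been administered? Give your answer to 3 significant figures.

231 mg

The 4 doses were given 174.39, 118.89, 63.39, 7.89 hours ago.
Total = 195·(1/2)^(174.39/31.5) + 195·(1/2)^(118.89/31.5) + 195·(1/2)^(63.39/31.5) + 195·(1/2)^(7.89/31.5)
      = 4.2022 + 14.252 + 48.333 + 163.92 ≈ 230.71 mg.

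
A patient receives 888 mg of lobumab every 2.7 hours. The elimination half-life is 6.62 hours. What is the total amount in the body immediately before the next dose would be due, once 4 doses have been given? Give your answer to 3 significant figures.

The 4 doses were given 10.8, 8.1, 5.4, 2.7 hours ago.
Total = 888·(1/2)^(10.8/6.62) + 888·(1/2)^(8.1/6.62) + 888·(1/2)^(5.4/6.62) + 888·(1/2)^(2.7/6.62)
      = 286.62 + 380.26 + 504.5 + 669.32 ≈ 1840.7 mg.

1840 mg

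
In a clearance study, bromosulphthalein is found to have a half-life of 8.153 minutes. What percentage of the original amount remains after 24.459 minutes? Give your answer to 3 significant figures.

12.5%

n = 24.459/8.153 ≈ 3 half-lives.
Fraction remaining = (1/2)^3 ≈ 0.125, i.e. 12.5%.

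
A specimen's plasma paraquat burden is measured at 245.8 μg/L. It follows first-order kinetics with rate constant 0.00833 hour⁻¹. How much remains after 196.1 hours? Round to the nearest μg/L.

t½ = ln 2 / λ = 0.69315 / 0.00833 ≈ 83.211 hours.
Number of half-lives: n = 196.1/83.211 ≈ 2.3567.
Remaining = 245.8 × (1/2)^2.3567 = 245.8 × 0.19524 ≈ 47.991 μg/L.

48 μg/L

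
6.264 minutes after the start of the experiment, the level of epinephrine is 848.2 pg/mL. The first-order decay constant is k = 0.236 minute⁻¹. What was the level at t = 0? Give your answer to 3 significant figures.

3720 pg/mL

t½ = ln 2 / k = 0.69315 / 0.236 ≈ 2.9371 minutes.
Number of half-lives elapsed: n = 6.264/2.9371 ≈ 2.1327.
A₀ = A × 2^n = 848.2 × 2^2.1327 = 848.2 × 4.3855 ≈ 3719.8 pg/mL.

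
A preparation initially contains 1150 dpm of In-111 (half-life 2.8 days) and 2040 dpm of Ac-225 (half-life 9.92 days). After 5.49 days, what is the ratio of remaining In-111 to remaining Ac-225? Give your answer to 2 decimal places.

0.21

In-111: 1150 × (1/2)^(5.49/2.8) = 1150 × (1/2)^1.9607 ≈ 295.44 dpm.
Ac-225: 2040 × (1/2)^(5.49/9.92) = 2040 × (1/2)^0.55343 ≈ 1390.1 dpm.
Ratio ≈ 295.44 / 1390.1 ≈ 0.21254.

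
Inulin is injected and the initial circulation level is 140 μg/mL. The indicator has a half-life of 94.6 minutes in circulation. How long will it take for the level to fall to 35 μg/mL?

189.2 minutes

35/140 = 1/4, so 2 half-lives have elapsed.
t = 2 × 94.6 = 189.2 minutes.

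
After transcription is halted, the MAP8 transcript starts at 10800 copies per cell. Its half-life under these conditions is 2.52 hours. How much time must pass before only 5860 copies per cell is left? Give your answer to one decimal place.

2.2 hours

Fraction remaining = 5860/10800 ≈ 0.54259.
n = log₂(10800/5860) = ln(1.843)/ln 2 ≈ 0.88206 half-lives.
t = n × t½ = 0.88206 × 2.52 ≈ 2.2228 hours.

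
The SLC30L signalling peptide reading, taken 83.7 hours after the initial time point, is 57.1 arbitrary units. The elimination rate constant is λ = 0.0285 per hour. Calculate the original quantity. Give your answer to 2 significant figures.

620 arbitrary units

t½ = ln 2 / λ = 0.69315 / 0.0285 ≈ 24.321 hours.
Number of half-lives elapsed: n = 83.7/24.321 ≈ 3.4415.
A₀ = A × 2^n = 57.1 × 2^3.4415 = 57.1 × 10.864 ≈ 620.33 arbitrary units.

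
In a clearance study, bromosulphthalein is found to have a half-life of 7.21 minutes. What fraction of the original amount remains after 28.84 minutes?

n = 28.84/7.21 ≈ 4 half-lives.
Fraction remaining = (1/2)^4 ≈ 0.0625.

0.0625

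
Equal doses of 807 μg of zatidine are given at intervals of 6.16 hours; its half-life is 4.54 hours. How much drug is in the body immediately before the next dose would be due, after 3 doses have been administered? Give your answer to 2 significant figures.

490 μg

The 3 doses were given 18.48, 12.32, 6.16 hours ago.
Total = 807·(1/2)^(18.48/4.54) + 807·(1/2)^(12.32/4.54) + 807·(1/2)^(6.16/4.54)
      = 48.033 + 123.02 + 315.08 ≈ 486.14 μg.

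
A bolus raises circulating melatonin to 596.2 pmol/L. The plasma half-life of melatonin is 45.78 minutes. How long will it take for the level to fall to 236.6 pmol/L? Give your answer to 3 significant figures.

61.0 minutes

Fraction remaining = 236.6/596.2 ≈ 0.39685.
n = log₂(596.2/236.6) = ln(2.5199)/ln 2 ≈ 1.3333 half-lives.
t = n × t½ = 1.3333 × 45.78 ≈ 61.041 minutes.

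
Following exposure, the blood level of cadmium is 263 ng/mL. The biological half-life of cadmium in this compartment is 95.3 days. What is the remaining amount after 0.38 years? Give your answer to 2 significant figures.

96 ng/mL

Convert the elapsed time: 0.38 years = 138.7 days.
Number of half-lives: n = 138.7/95.3 ≈ 1.4554.
Remaining = 263 × (1/2)^1.4554 = 263 × 0.36465 ≈ 95.904 ng/mL.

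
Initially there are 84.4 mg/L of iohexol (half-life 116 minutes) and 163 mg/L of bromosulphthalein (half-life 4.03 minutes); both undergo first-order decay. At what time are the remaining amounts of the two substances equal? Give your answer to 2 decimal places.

Set 84.4·(1/2)^(t/116) = 163·(1/2)^(t/4.03).
Taking log₂: log₂(84.4/163) = t·(1/116 − 1/4.03).
log₂(0.51779) = -0.94956; 1/116 − 1/4.03 = -0.23952.
t = -0.94956 / -0.23952 ≈ 3.9644 minutes.

3.96 minutes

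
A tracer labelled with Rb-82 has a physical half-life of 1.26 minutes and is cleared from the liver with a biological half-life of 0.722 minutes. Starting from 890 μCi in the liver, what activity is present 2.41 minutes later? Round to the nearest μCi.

1/t_eff = 1/t_phys + 1/t_biol = 1/1.26 + 1/0.722 = 2.1787 per minute.
t_eff = 1.26 × 0.722 / (1.26 + 0.722) ≈ 0.45899 minutes.
Remaining = 890 × (1/2)^(2.41/0.45899) = 890 × (1/2)^5.2506 ≈ 23.377 μCi.

23 μCi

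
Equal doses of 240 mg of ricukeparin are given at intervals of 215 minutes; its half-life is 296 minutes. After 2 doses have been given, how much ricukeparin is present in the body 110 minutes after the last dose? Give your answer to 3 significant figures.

The 2 doses were given 325, 110 minutes ago.
Total = 240·(1/2)^(325/296) + 240·(1/2)^(110/296)
      = 112.12 + 185.5 ≈ 297.62 mg.

298 mg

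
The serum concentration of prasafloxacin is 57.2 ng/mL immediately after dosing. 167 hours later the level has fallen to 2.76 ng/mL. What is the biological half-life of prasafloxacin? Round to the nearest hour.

38 hours

A/A₀ = 2.76/57.2 ≈ 0.048252.
n = log₂(20.725) ≈ 4.3733 half-lives elapsed in 167 hours.
t½ = 167/4.3733 ≈ 38.186 hours.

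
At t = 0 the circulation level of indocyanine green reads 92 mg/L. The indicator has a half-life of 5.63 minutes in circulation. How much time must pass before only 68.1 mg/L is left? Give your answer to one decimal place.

2.4 minutes

Fraction remaining = 68.1/92 ≈ 0.74022.
n = log₂(92/68.1) = ln(1.351)/ln 2 ≈ 0.43398 half-lives.
t = n × t½ = 0.43398 × 5.63 ≈ 2.4433 minutes.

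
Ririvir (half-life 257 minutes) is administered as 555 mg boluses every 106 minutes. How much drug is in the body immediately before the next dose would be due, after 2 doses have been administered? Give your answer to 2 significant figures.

730 mg

The 2 doses were given 212, 106 minutes ago.
Total = 555·(1/2)^(212/257) + 555·(1/2)^(106/257)
      = 313.31 + 417 ≈ 730.31 mg.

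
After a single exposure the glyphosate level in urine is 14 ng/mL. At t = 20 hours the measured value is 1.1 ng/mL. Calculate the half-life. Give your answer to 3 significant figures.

A/A₀ = 1.1/14 ≈ 0.078571.
n = log₂(12.727) ≈ 3.6699 half-lives elapsed in 20 hours.
t½ = 20/3.6699 ≈ 5.4498 hours.

5.45 hours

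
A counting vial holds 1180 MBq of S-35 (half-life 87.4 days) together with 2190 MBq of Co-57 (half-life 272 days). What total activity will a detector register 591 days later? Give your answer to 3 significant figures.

497 MBq

S-35: 1180 × (1/2)^(591/87.4) = 1180 × (1/2)^6.762 ≈ 10.872 MBq.
Co-57: 2190 × (1/2)^(591/272) = 2190 × (1/2)^2.1728 ≈ 485.7 MBq.
Total = 10.872 + 485.7 ≈ 496.57 MBq.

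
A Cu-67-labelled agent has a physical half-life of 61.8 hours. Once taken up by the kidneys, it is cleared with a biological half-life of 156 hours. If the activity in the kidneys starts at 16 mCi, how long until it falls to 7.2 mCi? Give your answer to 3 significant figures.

51.0 hours

1/t_eff = 1/t_phys + 1/t_biol = 1/61.8 + 1/156 = 0.022591 per hour.
t_eff = 61.8 × 156 / (61.8 + 156) ≈ 44.264 hours.
n = log₂(16/7.2) ≈ 1.152; t = 1.152 × 44.264 ≈ 50.993 hours.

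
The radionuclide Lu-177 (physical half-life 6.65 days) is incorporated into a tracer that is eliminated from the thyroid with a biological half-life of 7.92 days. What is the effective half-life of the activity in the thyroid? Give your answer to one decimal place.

1/t_eff = 1/t_phys + 1/t_biol = 1/6.65 + 1/7.92 = 0.27664 per day.
t_eff = 6.65 × 7.92 / (6.65 + 7.92) ≈ 3.6148 days.

3.6 days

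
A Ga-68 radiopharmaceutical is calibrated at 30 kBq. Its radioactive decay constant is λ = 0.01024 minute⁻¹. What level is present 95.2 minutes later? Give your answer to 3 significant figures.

11.3 kBq

t½ = ln 2 / λ = 0.69315 / 0.01024 ≈ 67.69 minutes.
Number of half-lives: n = 95.2/67.69 ≈ 1.4064.
Remaining = 30 × (1/2)^1.4064 = 30 × 0.37725 ≈ 11.317 kBq.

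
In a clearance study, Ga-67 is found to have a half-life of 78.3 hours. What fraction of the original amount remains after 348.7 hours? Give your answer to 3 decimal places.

n = 348.7/78.3 ≈ 4.4534 half-lives.
Fraction remaining = (1/2)^4.4534 ≈ 0.045645.

0.046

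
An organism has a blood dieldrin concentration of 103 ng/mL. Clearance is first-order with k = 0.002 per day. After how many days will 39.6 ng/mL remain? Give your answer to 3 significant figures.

t½ = ln 2 / k = 0.69315 / 0.002 ≈ 346.57 days.
Fraction remaining = 39.6/103 ≈ 0.38447.
n = log₂(103/39.6) = ln(2.601)/ln 2 ≈ 1.3791 half-lives.
t = n × t½ = 1.3791 × 346.57 ≈ 477.95 days.

478 days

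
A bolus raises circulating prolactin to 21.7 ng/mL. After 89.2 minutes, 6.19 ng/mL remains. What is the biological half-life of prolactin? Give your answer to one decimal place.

49.3 minutes

A/A₀ = 6.19/21.7 ≈ 0.28525.
n = log₂(3.5057) ≈ 1.8097 half-lives elapsed in 89.2 minutes.
t½ = 89.2/1.8097 ≈ 49.29 minutes.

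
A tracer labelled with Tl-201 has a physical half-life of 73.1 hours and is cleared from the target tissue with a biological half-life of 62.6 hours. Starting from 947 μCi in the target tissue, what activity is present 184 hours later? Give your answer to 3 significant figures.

1/t_eff = 1/t_phys + 1/t_biol = 1/73.1 + 1/62.6 = 0.029654 per hour.
t_eff = 73.1 × 62.6 / (73.1 + 62.6) ≈ 33.722 hours.
Remaining = 947 × (1/2)^(184/33.722) = 947 × (1/2)^5.4564 ≈ 21.568 μCi.

21.6 μCi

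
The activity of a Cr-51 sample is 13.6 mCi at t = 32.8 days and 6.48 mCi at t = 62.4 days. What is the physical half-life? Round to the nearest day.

Over Δt = 62.4 − 32.8 = 29.6 days, the level fell by a factor of 13.6/6.48 ≈ 2.0988.
n = log₂(2.0988) ≈ 1.0695 half-lives, so t½ = 29.6/1.0695 ≈ 27.675 days.

28 days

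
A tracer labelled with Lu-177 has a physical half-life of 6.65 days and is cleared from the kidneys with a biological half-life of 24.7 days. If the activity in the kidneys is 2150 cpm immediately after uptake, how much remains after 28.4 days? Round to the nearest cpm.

50 cpm

1/t_eff = 1/t_phys + 1/t_biol = 1/6.65 + 1/24.7 = 0.19086 per day.
t_eff = 6.65 × 24.7 / (6.65 + 24.7) ≈ 5.2394 days.
Remaining = 2150 × (1/2)^(28.4/5.2394) = 2150 × (1/2)^5.4205 ≈ 50.201 cpm.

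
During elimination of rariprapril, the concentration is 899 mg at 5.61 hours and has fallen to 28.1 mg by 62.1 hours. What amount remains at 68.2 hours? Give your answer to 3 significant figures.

Over Δt = 62.1 − 5.61 = 56.49 hours, the level fell by a factor of 899/28.1 ≈ 31.993.
n = log₂(31.993) ≈ 4.9997 half-lives, so t½ = 56.49/4.9997 ≈ 11.299 hours.
From t = 62.1 to t = 68.2: 28.1 × (1/2)^((68.2−62.1)/11.299) ≈ 19.328 mg.

19.3 mg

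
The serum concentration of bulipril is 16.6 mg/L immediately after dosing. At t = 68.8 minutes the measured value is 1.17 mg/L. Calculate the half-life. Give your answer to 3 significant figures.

A/A₀ = 1.17/16.6 ≈ 0.070482.
n = log₂(14.188) ≈ 3.8266 half-lives elapsed in 68.8 minutes.
t½ = 68.8/3.8266 ≈ 17.979 minutes.

18.0 minutes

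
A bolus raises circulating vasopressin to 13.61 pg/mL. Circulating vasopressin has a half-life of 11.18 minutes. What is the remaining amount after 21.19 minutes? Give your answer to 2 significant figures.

Number of half-lives: n = 21.19/11.18 ≈ 1.8953.
Remaining = 13.61 × (1/2)^1.8953 = 13.61 × 0.26881 ≈ 3.6585 pg/mL.

3.7 pg/mL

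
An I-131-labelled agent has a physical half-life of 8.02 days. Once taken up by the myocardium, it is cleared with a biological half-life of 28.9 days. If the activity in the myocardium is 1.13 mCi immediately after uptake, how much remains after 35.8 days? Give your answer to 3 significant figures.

0.0217 mCi

1/t_eff = 1/t_phys + 1/t_biol = 1/8.02 + 1/28.9 = 0.15929 per day.
t_eff = 8.02 × 28.9 / (8.02 + 28.9) ≈ 6.2778 days.
Remaining = 1.13 × (1/2)^(35.8/6.2778) = 1.13 × (1/2)^5.7026 ≈ 0.021698 mCi.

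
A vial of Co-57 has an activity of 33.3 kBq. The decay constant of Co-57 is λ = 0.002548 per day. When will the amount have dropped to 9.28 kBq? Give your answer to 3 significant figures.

t½ = ln 2 / λ = 0.69315 / 0.002548 ≈ 272.04 days.
Fraction remaining = 9.28/33.3 ≈ 0.27868.
n = log₂(33.3/9.28) = ln(3.5884)/ln 2 ≈ 1.8433 half-lives.
t = n × t½ = 1.8433 × 272.04 ≈ 501.45 days.

501 days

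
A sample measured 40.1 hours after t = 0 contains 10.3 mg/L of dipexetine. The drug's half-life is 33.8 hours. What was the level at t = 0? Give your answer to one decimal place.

Number of half-lives elapsed: n = 40.1/33.8 ≈ 1.1864.
A₀ = A × 2^n = 10.3 × 2^1.1864 = 10.3 × 2.2758 ≈ 23.441 mg/L.

23.4 mg/L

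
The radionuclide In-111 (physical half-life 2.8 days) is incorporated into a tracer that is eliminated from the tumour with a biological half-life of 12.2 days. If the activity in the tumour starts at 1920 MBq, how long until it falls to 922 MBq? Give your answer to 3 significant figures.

1/t_eff = 1/t_phys + 1/t_biol = 1/2.8 + 1/12.2 = 0.43911 per day.
t_eff = 2.8 × 12.2 / (2.8 + 12.2) ≈ 2.2773 days.
n = log₂(1920/922) ≈ 1.0583; t = 1.0583 × 2.2773 ≈ 2.41 days.

2.41 days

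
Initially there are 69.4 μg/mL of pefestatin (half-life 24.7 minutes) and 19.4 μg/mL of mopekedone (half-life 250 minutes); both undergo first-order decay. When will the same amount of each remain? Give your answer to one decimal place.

50.4 minutes

Set 69.4·(1/2)^(t/24.7) = 19.4·(1/2)^(t/250).
Taking log₂: log₂(69.4/19.4) = t·(1/24.7 − 1/250).
log₂(3.5773) = 1.8389; 1/24.7 − 1/250 = 0.036486.
t = 1.8389 / 0.036486 ≈ 50.4 minutes.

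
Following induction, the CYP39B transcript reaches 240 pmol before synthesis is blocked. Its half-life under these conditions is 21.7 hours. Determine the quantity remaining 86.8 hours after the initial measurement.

Elapsed time is 4 half-lives (86.8/21.7).
Each half-life halves the amount: 240 × (1/2)^4 = 240/16 = 15 pmol.

15 pmol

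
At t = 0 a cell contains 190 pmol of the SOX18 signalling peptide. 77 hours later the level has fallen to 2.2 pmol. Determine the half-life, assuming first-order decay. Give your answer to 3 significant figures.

12.0 hours

A/A₀ = 2.2/190 ≈ 0.011579.
n = log₂(86.364) ≈ 6.4324 half-lives elapsed in 77 hours.
t½ = 77/6.4324 ≈ 11.971 hours.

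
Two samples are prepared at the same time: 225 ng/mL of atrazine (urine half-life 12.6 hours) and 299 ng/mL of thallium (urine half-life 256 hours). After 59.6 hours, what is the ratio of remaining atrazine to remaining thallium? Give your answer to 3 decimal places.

0.033

atrazine: 225 × (1/2)^(59.6/12.6) = 225 × (1/2)^4.7302 ≈ 8.4774 ng/mL.
thallium: 299 × (1/2)^(59.6/256) = 299 × (1/2)^0.23281 ≈ 254.44 ng/mL.
Ratio ≈ 8.4774 / 254.44 ≈ 0.033318.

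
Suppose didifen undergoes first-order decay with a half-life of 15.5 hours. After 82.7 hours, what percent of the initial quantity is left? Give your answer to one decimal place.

n = 82.7/15.5 ≈ 5.3355 half-lives.
Fraction remaining = (1/2)^5.3355 ≈ 0.024766, i.e. 2.4766%.

2.5%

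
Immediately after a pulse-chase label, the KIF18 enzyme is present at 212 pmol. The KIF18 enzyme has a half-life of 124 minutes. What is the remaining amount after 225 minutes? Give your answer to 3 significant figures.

60.3 pmol

Number of half-lives: n = 225/124 ≈ 1.8145.
Remaining = 212 × (1/2)^1.8145 = 212 × 0.2843 ≈ 60.272 pmol.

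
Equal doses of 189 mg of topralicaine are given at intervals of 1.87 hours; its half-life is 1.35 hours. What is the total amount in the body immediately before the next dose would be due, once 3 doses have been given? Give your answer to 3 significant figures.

The 3 doses were given 5.61, 3.74, 1.87 hours ago.
Total = 189·(1/2)^(5.61/1.35) + 189·(1/2)^(3.74/1.35) + 189·(1/2)^(1.87/1.35)
      = 10.605 + 27.701 + 72.357 ≈ 110.66 mg.

111 mg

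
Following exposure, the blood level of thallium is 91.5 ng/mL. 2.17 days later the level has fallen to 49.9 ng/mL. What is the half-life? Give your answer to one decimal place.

2.5 days

A/A₀ = 49.9/91.5 ≈ 0.54536.
n = log₂(1.8337) ≈ 0.87473 half-lives elapsed in 2.17 days.
t½ = 2.17/0.87473 ≈ 2.4808 days.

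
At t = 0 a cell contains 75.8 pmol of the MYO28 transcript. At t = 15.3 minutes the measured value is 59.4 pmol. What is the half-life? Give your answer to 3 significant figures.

A/A₀ = 59.4/75.8 ≈ 0.78364.
n = log₂(1.2761) ≈ 0.35173 half-lives elapsed in 15.3 minutes.
t½ = 15.3/0.35173 ≈ 43.499 minutes.

43.5 minutes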